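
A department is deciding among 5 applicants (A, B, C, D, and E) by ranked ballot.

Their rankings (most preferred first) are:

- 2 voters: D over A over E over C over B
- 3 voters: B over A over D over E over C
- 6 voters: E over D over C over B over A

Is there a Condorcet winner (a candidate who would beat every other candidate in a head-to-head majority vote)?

Yes

Head-to-head results (11 voters total):
A vs B: B wins 9–2.
A vs C: C wins 6–5.
A vs D: D wins 8–3.
A vs E: E wins 6–5.
B vs C: C wins 8–3.
B vs D: D wins 8–3.
B vs E: E wins 8–3.
C vs D: D wins 11–0.
C vs E: E wins 11–0.
D vs E: E wins 6–5.
E beats each rival — A (6–5), B (8–3), C (11–0), D (6–5) — so E is the Condorcet winner.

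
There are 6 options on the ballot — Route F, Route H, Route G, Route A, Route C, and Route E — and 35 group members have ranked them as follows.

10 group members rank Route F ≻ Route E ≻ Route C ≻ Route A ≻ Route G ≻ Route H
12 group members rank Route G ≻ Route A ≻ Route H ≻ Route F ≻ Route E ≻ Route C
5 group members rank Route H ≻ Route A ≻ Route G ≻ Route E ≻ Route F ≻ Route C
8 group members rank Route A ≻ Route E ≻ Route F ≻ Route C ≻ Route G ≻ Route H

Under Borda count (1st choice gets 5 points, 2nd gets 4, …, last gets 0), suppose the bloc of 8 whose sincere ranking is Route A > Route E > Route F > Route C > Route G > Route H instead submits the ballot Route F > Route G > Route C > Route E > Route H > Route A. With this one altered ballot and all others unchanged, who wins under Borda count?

Borda totals with the altered ballot: Route F 119, Route H 69, Route G 117, Route A 88, Route C 54, Route E 78.
The switch changes the winner from Route A to Route F.

Route F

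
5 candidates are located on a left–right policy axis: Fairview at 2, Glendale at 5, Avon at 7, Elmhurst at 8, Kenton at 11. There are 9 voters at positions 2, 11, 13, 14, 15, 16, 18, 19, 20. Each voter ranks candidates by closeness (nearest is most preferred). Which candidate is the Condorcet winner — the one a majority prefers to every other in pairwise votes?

Kenton

With single-peaked preferences on a line, the Condorcet winner is the candidate closest to the median voter.
The median voter (position 15) is closest to Kenton at 11.
Check: Kenton vs Glendale — voters closer to Kenton: 8 of 9.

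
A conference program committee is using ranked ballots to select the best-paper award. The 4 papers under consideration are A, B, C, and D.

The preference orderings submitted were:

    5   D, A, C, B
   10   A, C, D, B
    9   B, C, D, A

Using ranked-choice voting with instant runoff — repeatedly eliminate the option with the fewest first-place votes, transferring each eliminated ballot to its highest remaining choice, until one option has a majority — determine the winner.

Round 1: A 10, B 9, D 5, C 0. C has the fewest and is eliminated.
Round 2: A 10, B 9, D 5. D has the fewest and is eliminated.
Round 3: A 15, B 9. A has a majority.

A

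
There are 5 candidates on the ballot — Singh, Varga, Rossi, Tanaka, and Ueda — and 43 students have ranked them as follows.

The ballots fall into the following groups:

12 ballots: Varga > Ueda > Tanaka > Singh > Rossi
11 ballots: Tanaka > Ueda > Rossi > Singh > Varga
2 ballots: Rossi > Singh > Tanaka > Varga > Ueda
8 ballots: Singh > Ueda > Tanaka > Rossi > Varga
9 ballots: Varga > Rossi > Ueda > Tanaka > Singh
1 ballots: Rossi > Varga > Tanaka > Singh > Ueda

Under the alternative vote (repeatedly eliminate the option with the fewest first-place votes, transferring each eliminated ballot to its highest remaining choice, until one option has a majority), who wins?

Round 1: Varga 21, Tanaka 11, Singh 8, Rossi 3, Ueda 0. Ueda has the fewest and is eliminated.
Round 2: Varga 21, Tanaka 11, Singh 8, Rossi 3. Rossi has the fewest and is eliminated.
Round 3: Varga 22, Tanaka 11, Singh 10. Varga has a majority.

Varga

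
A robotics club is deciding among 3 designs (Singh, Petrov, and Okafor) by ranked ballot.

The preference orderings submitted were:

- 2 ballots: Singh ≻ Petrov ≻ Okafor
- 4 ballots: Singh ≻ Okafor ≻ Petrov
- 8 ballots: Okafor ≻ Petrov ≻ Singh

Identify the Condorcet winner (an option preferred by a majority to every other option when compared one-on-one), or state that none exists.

Okafor

Head-to-head results (14 voters total):
Singh vs Petrov: Petrov wins 8–6.
Singh vs Okafor: Okafor wins 8–6.
Petrov vs Okafor: Okafor wins 12–2.
Okafor beats each rival — Singh (8–6), Petrov (12–2) — so Okafor is the Condorcet winner.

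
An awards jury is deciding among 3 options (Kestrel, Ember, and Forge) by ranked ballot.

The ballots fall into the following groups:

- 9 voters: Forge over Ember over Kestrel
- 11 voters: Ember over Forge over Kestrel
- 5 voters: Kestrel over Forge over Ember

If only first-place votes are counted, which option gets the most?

First-place vote totals:
  Kestrel: 5
  Ember: 11
  Forge: 9
Ember has the most first-place votes.

Ember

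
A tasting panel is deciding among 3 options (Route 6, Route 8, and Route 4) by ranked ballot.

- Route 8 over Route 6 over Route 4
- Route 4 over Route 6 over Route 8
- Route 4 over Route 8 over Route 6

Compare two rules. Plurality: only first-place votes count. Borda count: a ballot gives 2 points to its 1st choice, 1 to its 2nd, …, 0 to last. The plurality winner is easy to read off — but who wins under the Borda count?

Route 4

Plurality first-place counts: Route 6 0, Route 8 1, Route 4 2 → Route 4.
Borda totals: Route 6 2, Route 8 3, Route 4 4 → Route 4.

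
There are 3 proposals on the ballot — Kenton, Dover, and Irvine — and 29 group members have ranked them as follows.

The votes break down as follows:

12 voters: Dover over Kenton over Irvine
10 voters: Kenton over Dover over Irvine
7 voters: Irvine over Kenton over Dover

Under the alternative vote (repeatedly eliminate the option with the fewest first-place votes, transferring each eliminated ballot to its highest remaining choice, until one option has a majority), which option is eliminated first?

Round 1: Dover 12, Kenton 10, Irvine 7. Irvine has the fewest and is eliminated.
Round 2: Kenton 17, Dover 12. Kenton has a majority.

Irvine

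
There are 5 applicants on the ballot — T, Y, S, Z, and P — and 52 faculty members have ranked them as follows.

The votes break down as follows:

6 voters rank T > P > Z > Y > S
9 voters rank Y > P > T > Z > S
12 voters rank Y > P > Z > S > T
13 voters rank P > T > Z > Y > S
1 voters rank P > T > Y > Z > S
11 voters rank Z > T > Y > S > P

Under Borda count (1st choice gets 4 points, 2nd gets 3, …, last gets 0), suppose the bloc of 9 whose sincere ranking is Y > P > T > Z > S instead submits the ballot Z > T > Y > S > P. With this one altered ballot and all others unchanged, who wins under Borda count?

Borda totals with the altered ballot: T 126, Y 109, S 32, Z 143, P 110.
The switch changes the winner from P to Z.

Z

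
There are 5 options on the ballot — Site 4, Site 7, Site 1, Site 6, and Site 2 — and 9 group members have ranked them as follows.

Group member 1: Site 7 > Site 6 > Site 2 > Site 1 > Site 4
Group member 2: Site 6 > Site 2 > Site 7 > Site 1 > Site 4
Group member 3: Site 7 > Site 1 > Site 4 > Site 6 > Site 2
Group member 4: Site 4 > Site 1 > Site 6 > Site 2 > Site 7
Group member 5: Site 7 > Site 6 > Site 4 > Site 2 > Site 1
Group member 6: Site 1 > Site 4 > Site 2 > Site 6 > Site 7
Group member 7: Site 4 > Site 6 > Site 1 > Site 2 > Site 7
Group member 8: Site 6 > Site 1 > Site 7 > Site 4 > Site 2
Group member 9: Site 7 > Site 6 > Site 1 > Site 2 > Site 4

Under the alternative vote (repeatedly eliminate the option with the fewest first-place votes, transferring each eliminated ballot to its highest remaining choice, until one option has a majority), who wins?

Site 7

Round 1: Site 7 4, Site 4 2, Site 6 2, Site 1 1, Site 2 0. Site 2 has the fewest and is eliminated.
Round 2: Site 7 4, Site 4 2, Site 6 2, Site 1 1. Site 1 has the fewest and is eliminated.
Round 3: Site 7 4, Site 4 3, Site 6 2. Site 6 has the fewest and is eliminated.
Round 4: Site 7 6, Site 4 3. Site 7 has a majority.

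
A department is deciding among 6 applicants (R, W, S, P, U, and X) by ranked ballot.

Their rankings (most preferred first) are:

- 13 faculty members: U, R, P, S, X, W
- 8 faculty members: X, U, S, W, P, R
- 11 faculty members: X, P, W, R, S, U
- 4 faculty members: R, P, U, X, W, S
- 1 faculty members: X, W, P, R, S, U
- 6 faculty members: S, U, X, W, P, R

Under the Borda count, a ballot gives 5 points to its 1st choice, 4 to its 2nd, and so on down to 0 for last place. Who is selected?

Borda scores:
  R: 13·4 + 8·0 + 11·2 + 4·5 + 2 + 6·0 = 96
  W: 13·0 + 8·2 + 11·3 + 4·1 + 4 + 6·2 = 69
  S: 13·2 + 8·3 + 11·1 + 4·0 + 1 + 6·5 = 92
  P: 13·3 + 8·1 + 11·4 + 4·4 + 3 + 6·1 = 116
  U: 13·5 + 8·4 + 11·0 + 4·3 + 0 + 6·4 = 133
  X: 13·1 + 8·5 + 11·5 + 4·2 + 5 + 6·3 = 139
X has the highest total.

X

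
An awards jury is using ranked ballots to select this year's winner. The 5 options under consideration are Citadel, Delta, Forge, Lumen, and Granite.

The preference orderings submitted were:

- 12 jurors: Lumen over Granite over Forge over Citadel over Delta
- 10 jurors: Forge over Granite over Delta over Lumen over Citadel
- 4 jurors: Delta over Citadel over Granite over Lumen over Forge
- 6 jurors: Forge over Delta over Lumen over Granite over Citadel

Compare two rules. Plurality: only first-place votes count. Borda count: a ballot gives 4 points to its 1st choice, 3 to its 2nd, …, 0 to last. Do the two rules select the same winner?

Yes

Plurality first-place counts: Citadel 0, Delta 4, Forge 16, Lumen 12, Granite 0 → Forge.
Borda totals: Citadel 24, Delta 54, Forge 88, Lumen 74, Granite 80 → Forge.
The two rules agree on Forge.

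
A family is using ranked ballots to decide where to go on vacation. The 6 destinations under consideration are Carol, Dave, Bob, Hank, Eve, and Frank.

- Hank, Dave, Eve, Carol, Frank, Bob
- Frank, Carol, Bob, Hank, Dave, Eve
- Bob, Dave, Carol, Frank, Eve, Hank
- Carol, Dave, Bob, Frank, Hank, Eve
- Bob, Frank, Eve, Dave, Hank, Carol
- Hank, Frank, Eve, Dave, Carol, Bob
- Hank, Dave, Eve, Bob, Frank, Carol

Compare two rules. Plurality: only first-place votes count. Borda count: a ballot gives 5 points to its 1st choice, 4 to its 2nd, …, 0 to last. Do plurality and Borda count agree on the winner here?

Plurality first-place counts: Carol 1, Dave 0, Bob 2, Hank 3, Eve 0, Frank 1 → Hank.
Borda totals: Carol 15, Dave 21, Bob 18, Hank 19, Eve 13, Frank 19 → Dave.
The two rules disagree: plurality picks Hank, Borda picks Dave.

No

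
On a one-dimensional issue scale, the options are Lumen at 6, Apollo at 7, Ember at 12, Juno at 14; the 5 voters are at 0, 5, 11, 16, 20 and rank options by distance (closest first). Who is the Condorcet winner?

Ember

With single-peaked preferences on a line, the Condorcet winner is the candidate closest to the median voter.
The median voter (position 11) is closest to Ember at 12.
Check: Ember vs Lumen — voters closer to Ember: 3 of 5.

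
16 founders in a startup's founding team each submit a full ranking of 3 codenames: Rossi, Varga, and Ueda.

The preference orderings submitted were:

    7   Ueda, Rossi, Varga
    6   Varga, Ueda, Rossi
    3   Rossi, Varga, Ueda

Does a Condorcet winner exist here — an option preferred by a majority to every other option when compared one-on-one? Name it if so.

There is no Condorcet winner

Head-to-head results (16 voters total):
Rossi vs Varga: Rossi wins 10–6.
Rossi vs Ueda: Ueda wins 13–3.
Varga vs Ueda: Varga wins 9–7.
No candidate beats all others: Rossi beats Varga beats Ueda beats Rossi, a majority cycle.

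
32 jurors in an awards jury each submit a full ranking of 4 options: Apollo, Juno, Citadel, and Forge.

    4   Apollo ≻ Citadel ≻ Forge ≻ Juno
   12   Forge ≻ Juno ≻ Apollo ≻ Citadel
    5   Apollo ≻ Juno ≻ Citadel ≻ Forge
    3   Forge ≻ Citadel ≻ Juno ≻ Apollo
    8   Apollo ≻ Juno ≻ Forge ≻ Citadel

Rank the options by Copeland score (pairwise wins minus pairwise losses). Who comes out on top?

Pairwise results:
  Apollo vs Juno: Apollo wins 17–15.
  Apollo vs Citadel: Apollo wins 29–3.
  Apollo vs Forge: Apollo wins 17–15.
  Juno vs Citadel: Juno wins 25–7.
  Juno vs Forge: Forge wins 19–13.
  Citadel vs Forge: Forge wins 23–9.
Copeland scores (wins − losses):
  Apollo: 3 − 0 = 3
  Juno: 1 − 2 = -1
  Citadel: 0 − 3 = -3
  Forge: 2 − 1 = 1
Apollo has the best Copeland score.

Apollo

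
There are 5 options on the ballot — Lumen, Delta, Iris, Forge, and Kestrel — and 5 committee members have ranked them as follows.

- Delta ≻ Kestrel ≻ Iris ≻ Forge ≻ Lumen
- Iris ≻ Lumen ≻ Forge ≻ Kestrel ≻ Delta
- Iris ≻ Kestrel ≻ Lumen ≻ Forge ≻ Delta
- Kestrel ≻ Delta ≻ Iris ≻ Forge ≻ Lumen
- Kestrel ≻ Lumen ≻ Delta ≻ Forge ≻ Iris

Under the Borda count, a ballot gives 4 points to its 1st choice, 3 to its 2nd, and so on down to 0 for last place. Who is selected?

Borda scores:
  Lumen: 0 + 3 + 2 + 0 + 3 = 8
  Delta: 4 + 0 + 0 + 3 + 2 = 9
  Iris: 2 + 4 + 4 + 2 + 0 = 12
  Forge: 1 + 2 + 1 + 1 + 1 = 6
  Kestrel: 3 + 1 + 3 + 4 + 4 = 15
Kestrel has the highest total.

Kestrel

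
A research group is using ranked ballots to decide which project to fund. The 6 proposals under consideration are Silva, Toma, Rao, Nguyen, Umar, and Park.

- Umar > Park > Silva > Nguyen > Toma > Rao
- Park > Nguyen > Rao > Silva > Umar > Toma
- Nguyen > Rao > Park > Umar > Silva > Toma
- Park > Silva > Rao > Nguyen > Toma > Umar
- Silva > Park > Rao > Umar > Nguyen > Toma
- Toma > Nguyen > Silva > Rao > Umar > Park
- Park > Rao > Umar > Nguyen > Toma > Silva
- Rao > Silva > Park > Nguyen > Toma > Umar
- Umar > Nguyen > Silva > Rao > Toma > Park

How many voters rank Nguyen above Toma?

Ballots ranking Nguyen above Toma: 8.
Ballots ranking Toma above Nguyen: 1.
So 8 of 9 voters prefer Nguyen to Toma.

8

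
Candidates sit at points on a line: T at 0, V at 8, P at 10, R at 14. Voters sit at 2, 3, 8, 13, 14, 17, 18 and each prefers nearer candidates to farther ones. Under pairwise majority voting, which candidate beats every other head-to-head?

With single-peaked preferences on a line, the Condorcet winner is the candidate closest to the median voter.
The median voter (position 13) is closest to R at 14.
Check: R vs V — voters closer to R: 4 of 7.

R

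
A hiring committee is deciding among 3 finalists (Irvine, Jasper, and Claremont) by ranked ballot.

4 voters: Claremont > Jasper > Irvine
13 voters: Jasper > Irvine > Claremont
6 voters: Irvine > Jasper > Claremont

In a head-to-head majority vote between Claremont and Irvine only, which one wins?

Ballots ranking Claremont above Irvine: 4.
Ballots ranking Irvine above Claremont: 13+6 = 19.
Irvine wins the head-to-head, 19–4.

Irvine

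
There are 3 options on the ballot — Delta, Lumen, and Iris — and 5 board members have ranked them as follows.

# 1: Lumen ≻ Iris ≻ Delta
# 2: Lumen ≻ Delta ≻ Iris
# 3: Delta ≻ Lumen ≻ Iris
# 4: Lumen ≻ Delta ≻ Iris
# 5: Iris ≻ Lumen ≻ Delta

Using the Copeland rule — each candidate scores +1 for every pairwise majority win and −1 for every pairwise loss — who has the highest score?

Pairwise results:
  Delta vs Lumen: Lumen wins 4–1.
  Delta vs Iris: Delta wins 3–2.
  Lumen vs Iris: Lumen wins 4–1.
Copeland scores (wins − losses):
  Delta: 1 − 1 = 0
  Lumen: 2 − 0 = 2
  Iris: 0 − 2 = -2
Lumen has the best Copeland score.

Lumen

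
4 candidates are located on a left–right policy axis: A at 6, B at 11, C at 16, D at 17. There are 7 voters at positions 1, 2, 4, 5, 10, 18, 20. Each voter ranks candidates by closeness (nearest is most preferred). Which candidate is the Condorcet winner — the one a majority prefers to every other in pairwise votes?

With single-peaked preferences on a line, the Condorcet winner is the candidate closest to the median voter.
The median voter (position 5) is closest to A at 6.
Check: A vs D — voters closer to A: 5 of 7.

A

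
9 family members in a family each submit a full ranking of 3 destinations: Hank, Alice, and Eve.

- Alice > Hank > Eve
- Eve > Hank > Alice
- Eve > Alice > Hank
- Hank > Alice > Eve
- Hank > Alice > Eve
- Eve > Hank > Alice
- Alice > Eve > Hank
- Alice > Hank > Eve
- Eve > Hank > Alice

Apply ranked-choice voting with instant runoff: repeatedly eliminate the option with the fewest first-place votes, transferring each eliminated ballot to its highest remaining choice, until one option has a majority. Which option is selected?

Alice

Round 1: Eve 4, Alice 3, Hank 2. Hank has the fewest and is eliminated.
Round 2: Alice 5, Eve 4. Alice has a majority.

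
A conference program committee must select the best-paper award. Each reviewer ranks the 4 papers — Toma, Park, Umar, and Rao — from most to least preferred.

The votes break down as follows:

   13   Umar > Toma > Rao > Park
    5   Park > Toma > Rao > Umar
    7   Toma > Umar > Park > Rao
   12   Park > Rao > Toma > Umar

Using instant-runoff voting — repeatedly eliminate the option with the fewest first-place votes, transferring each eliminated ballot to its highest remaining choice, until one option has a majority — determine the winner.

Round 1: Park 17, Umar 13, Toma 7, Rao 0. Rao has the fewest and is eliminated.
Round 2: Park 17, Umar 13, Toma 7. Toma has the fewest and is eliminated.
Round 3: Umar 20, Park 17. Umar has a majority.

Umar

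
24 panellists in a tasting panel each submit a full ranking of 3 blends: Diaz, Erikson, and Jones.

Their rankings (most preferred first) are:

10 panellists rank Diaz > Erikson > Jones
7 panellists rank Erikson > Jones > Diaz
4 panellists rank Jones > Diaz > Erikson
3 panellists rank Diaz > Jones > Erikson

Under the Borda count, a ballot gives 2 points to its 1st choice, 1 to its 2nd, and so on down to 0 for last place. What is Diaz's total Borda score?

30

Borda scores:
  Diaz: 10·2 + 7·0 + 4·1 + 3·2 = 30
  Erikson: 10·1 + 7·2 + 4·0 + 3·0 = 24
  Jones: 10·0 + 7·1 + 4·2 + 3·1 = 18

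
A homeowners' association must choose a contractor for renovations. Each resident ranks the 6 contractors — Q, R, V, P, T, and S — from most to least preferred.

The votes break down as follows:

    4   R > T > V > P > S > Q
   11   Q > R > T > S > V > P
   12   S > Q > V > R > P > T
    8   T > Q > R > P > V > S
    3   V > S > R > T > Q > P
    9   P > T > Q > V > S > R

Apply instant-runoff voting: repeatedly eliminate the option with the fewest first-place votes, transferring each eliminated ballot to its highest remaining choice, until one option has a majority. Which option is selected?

Round 1: S 12, Q 11, P 9, T 8, R 4, V 3. V has the fewest and is eliminated.
Round 2: S 15, Q 11, P 9, T 8, R 4. R has the fewest and is eliminated.
Round 3: S 15, T 12, Q 11, P 9. P has the fewest and is eliminated.
Round 4: T 21, S 15, Q 11. Q has the fewest and is eliminated.
Round 5: T 32, S 15. T has a majority.

T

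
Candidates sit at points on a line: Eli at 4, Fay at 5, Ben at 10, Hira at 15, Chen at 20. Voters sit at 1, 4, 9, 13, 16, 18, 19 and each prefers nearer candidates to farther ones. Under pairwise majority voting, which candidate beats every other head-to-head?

With single-peaked preferences on a line, the Condorcet winner is the candidate closest to the median voter.
The median voter (position 13) is closest to Hira at 15.
Check: Hira vs Ben — voters closer to Hira: 4 of 7.

Hira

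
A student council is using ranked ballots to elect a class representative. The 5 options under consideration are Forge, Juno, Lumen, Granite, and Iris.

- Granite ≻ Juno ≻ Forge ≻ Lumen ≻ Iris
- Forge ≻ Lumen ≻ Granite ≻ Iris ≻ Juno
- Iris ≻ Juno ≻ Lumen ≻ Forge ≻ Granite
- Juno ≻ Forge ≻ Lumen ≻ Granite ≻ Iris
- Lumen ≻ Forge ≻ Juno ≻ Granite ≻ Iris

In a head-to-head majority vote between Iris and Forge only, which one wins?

Forge

Ballots ranking Iris above Forge: 1.
Ballots ranking Forge above Iris: 4.
Forge wins the head-to-head, 4–1.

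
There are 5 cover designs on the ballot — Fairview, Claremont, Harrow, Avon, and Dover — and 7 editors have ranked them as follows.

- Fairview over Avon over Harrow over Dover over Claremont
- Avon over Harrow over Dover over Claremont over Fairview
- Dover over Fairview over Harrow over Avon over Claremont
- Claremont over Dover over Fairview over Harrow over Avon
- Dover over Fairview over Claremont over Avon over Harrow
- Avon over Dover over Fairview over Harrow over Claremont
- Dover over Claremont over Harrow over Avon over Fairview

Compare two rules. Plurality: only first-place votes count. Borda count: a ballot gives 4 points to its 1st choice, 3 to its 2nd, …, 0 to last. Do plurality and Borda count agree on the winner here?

Yes

Plurality first-place counts: Fairview 1, Claremont 1, Harrow 0, Avon 2, Dover 3 → Dover.
Borda totals: Fairview 14, Claremont 10, Harrow 11, Avon 14, Dover 21 → Dover.
The two rules agree on Dover.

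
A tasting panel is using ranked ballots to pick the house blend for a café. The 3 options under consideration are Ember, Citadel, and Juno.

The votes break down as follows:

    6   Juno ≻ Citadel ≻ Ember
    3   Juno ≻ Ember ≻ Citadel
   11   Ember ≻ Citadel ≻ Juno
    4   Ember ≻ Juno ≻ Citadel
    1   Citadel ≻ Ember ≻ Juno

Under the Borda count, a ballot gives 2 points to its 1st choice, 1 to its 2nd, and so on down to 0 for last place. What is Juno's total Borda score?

22

Borda scores:
  Ember: 6·0 + 3·1 + 11·2 + 4·2 + 1 = 34
  Citadel: 6·1 + 3·0 + 11·1 + 4·0 + 2 = 19
  Juno: 6·2 + 3·2 + 11·0 + 4·1 + 0 = 22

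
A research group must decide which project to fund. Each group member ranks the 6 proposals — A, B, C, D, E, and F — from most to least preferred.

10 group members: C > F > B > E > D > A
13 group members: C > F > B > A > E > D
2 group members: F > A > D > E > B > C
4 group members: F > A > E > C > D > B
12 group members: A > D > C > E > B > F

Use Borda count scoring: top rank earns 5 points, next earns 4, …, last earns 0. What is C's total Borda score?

159

Borda scores:
  A: 10·0 + 13·2 + 2·4 + 4·4 + 12·5 = 110
  B: 10·3 + 13·3 + 2·1 + 4·0 + 12·1 = 83
  C: 10·5 + 13·5 + 2·0 + 4·2 + 12·3 = 159
  D: 10·1 + 13·0 + 2·3 + 4·1 + 12·4 = 68
  E: 10·2 + 13·1 + 2·2 + 4·3 + 12·2 = 73
  F: 10·4 + 13·4 + 2·5 + 4·5 + 12·0 = 122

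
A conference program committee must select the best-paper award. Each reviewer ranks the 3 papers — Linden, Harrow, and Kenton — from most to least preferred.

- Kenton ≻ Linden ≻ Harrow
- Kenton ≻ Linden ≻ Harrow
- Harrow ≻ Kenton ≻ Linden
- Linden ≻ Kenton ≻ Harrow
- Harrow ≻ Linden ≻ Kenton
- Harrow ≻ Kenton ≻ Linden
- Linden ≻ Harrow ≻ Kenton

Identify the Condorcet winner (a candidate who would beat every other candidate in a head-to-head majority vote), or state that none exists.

Head-to-head results (7 voters total):
Linden vs Harrow: Linden wins 4–3.
Linden vs Kenton: Kenton wins 4–3.
Harrow vs Kenton: Harrow wins 4–3.
No candidate beats all others: Linden beats Harrow beats Kenton beats Linden, a majority cycle.

There is no Condorcet winner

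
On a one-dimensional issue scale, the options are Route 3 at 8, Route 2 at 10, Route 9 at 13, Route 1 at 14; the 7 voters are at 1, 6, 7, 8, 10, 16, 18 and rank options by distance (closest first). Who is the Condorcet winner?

Route 3

With single-peaked preferences on a line, the Condorcet winner is the candidate closest to the median voter.
The median voter (position 8) is closest to Route 3 at 8.
Check: Route 3 vs Route 2 — voters closer to Route 3: 4 of 7.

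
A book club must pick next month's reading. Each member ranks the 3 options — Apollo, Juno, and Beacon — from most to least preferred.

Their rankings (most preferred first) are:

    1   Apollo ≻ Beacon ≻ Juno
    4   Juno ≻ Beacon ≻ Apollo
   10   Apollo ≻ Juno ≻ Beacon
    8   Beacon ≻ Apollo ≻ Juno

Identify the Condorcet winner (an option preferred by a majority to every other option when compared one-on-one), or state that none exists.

Head-to-head results (23 voters total):
Apollo vs Juno: Apollo wins 19–4.
Apollo vs Beacon: Beacon wins 12–11.
Juno vs Beacon: Juno wins 14–9.
No candidate beats all others: Apollo beats Juno beats Beacon beats Apollo, a majority cycle.

No Condorcet winner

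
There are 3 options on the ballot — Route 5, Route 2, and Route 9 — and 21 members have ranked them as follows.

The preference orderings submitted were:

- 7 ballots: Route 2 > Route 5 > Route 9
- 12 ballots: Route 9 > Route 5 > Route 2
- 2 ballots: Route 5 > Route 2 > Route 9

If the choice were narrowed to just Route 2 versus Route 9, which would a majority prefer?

Ballots ranking Route 2 above Route 9: 7+2 = 9.
Ballots ranking Route 9 above Route 2: 12.
Route 9 wins the head-to-head, 12–9.

Route 9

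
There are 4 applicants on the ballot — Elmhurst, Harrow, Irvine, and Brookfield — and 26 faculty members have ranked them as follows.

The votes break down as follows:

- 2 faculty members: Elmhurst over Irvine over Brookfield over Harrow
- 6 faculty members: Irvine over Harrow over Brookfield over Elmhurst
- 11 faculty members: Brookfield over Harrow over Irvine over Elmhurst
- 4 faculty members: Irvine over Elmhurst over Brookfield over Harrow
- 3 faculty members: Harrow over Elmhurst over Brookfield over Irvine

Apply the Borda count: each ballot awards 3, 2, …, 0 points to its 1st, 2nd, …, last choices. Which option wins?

Borda scores:
  Elmhurst: 2·3 + 6·0 + 11·0 + 4·2 + 3·2 = 20
  Harrow: 2·0 + 6·2 + 11·2 + 4·0 + 3·3 = 43
  Irvine: 2·2 + 6·3 + 11·1 + 4·3 + 3·0 = 45
  Brookfield: 2·1 + 6·1 + 11·3 + 4·1 + 3·1 = 48
Brookfield has the highest total.

Brookfield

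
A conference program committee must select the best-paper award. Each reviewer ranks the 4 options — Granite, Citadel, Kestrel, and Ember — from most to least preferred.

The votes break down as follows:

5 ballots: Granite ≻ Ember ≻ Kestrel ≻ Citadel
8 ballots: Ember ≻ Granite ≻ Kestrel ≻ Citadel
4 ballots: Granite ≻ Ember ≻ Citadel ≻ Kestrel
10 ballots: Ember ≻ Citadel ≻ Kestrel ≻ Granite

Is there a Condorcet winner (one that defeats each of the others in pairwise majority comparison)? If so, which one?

Ember

Head-to-head results (27 voters total):
Granite vs Citadel: Granite wins 17–10.
Granite vs Kestrel: Granite wins 17–10.
Granite vs Ember: Ember wins 18–9.
Citadel vs Kestrel: Citadel wins 14–13.
Citadel vs Ember: Ember wins 27–0.
Kestrel vs Ember: Ember wins 27–0.
Ember beats each rival — Granite (18–9), Citadel (27–0), Kestrel (27–0) — so Ember is the Condorcet winner.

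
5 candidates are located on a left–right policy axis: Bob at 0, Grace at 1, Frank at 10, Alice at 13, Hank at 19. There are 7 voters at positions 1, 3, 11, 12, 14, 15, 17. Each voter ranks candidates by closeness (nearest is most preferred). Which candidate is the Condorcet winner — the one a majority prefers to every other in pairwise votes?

Alice

With single-peaked preferences on a line, the Condorcet winner is the candidate closest to the median voter.
The median voter (position 12) is closest to Alice at 13.
Check: Alice vs Bob — voters closer to Alice: 5 of 7.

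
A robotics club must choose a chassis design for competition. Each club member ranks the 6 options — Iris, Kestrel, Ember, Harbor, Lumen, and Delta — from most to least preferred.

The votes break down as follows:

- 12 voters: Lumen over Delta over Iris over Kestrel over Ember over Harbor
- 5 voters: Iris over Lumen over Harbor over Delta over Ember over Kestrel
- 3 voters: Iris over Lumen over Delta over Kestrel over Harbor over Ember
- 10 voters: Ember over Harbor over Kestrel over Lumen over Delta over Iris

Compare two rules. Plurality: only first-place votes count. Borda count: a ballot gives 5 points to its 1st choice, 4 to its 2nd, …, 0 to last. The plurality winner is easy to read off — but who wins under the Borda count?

Lumen

Plurality first-place counts: Iris 8, Kestrel 0, Ember 10, Harbor 0, Lumen 12, Delta 0 → Lumen.
Borda totals: Iris 76, Kestrel 60, Ember 67, Harbor 58, Lumen 112, Delta 77 → Lumen.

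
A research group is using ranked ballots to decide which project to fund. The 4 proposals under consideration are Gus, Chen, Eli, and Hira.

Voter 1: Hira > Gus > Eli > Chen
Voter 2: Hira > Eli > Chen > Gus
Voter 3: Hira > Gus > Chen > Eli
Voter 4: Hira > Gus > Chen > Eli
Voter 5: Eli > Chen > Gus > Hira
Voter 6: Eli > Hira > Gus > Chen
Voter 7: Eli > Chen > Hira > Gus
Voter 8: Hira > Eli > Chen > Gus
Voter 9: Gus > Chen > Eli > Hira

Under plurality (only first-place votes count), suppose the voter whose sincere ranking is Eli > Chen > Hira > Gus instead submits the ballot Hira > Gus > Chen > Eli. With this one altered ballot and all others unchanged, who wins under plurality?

Hira

First-place totals with the altered ballot: Gus 1, Chen 0, Eli 2, Hira 6.
The winner is unchanged: still Hira.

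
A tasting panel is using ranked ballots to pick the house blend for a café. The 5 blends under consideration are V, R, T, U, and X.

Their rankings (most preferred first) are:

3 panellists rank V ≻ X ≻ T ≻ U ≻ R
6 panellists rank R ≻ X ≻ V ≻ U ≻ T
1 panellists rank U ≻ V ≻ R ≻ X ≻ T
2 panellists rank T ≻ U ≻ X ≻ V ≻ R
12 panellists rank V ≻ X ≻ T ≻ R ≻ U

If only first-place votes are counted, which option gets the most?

First-place vote totals:
  V: 15
  R: 6
  T: 2
  U: 1
  X: 0
V has the most first-place votes.

V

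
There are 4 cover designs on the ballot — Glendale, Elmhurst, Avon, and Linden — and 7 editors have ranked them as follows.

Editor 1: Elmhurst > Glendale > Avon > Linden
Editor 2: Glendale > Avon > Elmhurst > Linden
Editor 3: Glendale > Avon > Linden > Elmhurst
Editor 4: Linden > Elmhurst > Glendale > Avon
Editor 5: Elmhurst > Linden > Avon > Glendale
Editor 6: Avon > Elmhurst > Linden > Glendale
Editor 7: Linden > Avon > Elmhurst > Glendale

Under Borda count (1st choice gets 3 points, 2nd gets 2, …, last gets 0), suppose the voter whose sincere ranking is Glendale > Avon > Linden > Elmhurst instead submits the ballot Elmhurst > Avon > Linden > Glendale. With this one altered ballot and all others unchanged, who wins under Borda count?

Borda totals with the altered ballot: Glendale 6, Elmhurst 15, Avon 11, Linden 10.
The winner is unchanged: still Elmhurst.

Elmhurst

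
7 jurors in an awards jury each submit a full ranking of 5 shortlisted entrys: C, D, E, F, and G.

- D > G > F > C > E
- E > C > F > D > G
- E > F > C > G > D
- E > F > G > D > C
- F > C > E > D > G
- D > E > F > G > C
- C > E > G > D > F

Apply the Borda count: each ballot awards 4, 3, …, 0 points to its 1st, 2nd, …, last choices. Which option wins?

Borda scores:
  C: 1 + 3 + 2 + 0 + 3 + 0 + 4 = 13
  D: 4 + 1 + 0 + 1 + 1 + 4 + 1 = 12
  E: 0 + 4 + 4 + 4 + 2 + 3 + 3 = 20
  F: 2 + 2 + 3 + 3 + 4 + 2 + 0 = 16
  G: 3 + 0 + 1 + 2 + 0 + 1 + 2 = 9
E has the highest total.

E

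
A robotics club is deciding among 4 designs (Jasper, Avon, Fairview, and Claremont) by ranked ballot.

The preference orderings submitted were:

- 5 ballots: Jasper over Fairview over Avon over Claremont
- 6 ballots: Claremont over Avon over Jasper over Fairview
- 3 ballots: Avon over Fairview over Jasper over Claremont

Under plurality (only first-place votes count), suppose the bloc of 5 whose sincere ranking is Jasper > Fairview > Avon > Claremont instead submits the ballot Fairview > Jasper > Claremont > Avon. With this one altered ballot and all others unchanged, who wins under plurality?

First-place totals with the altered ballot: Jasper 0, Avon 3, Fairview 5, Claremont 6.
The winner is unchanged: still Claremont.

Claremont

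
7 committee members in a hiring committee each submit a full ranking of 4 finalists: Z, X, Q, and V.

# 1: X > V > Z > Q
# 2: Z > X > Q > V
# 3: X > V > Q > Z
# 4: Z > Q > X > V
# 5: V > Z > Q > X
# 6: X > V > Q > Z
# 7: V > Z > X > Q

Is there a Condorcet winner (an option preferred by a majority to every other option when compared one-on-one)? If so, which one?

No Condorcet winner

Head-to-head results (7 voters total):
Z vs X: Z wins 4–3.
Z vs Q: Z wins 5–2.
Z vs V: V wins 5–2.
X vs Q: X wins 5–2.
X vs V: X wins 5–2.
Q vs V: V wins 5–2.
No candidate beats all others: Z beats X beats V beats Z, a majority cycle.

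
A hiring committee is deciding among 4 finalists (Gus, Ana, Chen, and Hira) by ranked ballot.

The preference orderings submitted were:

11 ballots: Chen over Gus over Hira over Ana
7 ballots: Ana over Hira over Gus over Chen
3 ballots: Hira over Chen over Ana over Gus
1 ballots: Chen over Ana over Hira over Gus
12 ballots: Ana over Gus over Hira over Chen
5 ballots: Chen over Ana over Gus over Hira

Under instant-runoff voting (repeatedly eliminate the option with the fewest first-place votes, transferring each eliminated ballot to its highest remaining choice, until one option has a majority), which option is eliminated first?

Round 1: Ana 19, Chen 17, Hira 3, Gus 0. Gus has the fewest and is eliminated.
Round 2: Ana 19, Chen 17, Hira 3. Hira has the fewest and is eliminated.
Round 3: Chen 20, Ana 19. Chen has a majority.

Gus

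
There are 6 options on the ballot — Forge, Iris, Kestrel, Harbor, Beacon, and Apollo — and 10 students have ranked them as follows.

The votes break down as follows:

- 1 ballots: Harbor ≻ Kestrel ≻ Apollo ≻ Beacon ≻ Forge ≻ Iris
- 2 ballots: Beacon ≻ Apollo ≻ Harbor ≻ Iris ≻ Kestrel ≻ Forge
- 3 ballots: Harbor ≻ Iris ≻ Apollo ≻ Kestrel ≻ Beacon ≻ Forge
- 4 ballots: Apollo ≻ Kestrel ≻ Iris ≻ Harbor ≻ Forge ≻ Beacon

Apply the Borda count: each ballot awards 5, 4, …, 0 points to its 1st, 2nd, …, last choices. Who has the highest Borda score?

Apollo

Borda scores:
  Forge: 1 + 2·0 + 3·0 + 4·1 = 5
  Iris: 0 + 2·2 + 3·4 + 4·3 = 28
  Kestrel: 4 + 2·1 + 3·2 + 4·4 = 28
  Harbor: 5 + 2·3 + 3·5 + 4·2 = 34
  Beacon: 2 + 2·5 + 3·1 + 4·0 = 15
  Apollo: 3 + 2·4 + 3·3 + 4·5 = 40
Apollo has the highest total.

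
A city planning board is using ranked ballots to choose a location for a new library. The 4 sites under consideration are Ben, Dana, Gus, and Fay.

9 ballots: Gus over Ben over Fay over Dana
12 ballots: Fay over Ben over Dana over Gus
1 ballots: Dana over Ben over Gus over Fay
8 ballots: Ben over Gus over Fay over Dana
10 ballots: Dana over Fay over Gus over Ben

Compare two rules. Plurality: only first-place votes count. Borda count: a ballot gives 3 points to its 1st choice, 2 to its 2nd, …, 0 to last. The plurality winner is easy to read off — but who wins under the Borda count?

Fay

Plurality first-place counts: Ben 8, Dana 11, Gus 9, Fay 12 → Fay.
Borda totals: Ben 68, Dana 45, Gus 54, Fay 73 → Fay.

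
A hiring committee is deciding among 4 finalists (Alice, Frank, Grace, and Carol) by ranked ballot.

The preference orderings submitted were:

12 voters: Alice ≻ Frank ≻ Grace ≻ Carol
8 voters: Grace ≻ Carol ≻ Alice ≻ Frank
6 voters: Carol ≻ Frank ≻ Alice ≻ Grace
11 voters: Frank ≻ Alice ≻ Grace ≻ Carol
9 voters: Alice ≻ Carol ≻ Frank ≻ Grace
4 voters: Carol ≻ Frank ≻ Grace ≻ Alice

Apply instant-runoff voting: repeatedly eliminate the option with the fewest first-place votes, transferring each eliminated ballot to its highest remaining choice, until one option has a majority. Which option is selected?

Alice

Round 1: Alice 21, Frank 11, Carol 10, Grace 8. Grace has the fewest and is eliminated.
Round 2: Alice 21, Carol 18, Frank 11. Frank has the fewest and is eliminated.
Round 3: Alice 32, Carol 18. Alice has a majority.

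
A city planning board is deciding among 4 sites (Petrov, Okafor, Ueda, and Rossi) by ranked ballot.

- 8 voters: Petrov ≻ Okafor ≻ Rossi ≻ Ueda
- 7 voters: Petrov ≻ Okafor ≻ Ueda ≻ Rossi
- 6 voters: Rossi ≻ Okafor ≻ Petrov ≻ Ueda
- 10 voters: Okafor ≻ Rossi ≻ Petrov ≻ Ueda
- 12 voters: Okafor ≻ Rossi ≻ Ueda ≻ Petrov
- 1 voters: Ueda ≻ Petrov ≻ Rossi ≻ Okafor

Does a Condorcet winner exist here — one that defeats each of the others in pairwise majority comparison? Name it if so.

Okafor

Head-to-head results (44 voters total):
Petrov vs Okafor: Okafor wins 28–16.
Petrov vs Ueda: Petrov wins 31–13.
Petrov vs Rossi: Rossi wins 28–16.
Okafor vs Ueda: Okafor wins 43–1.
Okafor vs Rossi: Okafor wins 37–7.
Ueda vs Rossi: Rossi wins 36–8.
Okafor beats each rival — Petrov (28–16), Ueda (43–1), Rossi (37–7) — so Okafor is the Condorcet winner.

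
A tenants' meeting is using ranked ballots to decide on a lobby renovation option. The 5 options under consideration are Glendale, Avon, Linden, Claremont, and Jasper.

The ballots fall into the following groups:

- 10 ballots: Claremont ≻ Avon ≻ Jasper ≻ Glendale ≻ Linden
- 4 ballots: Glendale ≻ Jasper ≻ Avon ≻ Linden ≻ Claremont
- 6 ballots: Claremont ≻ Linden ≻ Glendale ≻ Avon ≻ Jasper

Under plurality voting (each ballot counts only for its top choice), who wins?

Claremont

First-place vote totals:
  Glendale: 4
  Avon: 0
  Linden: 0
  Claremont: 16
  Jasper: 0
Claremont has the most first-place votes.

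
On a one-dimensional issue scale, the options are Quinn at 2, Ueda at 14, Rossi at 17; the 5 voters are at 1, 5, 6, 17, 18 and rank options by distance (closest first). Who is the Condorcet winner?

With single-peaked preferences on a line, the Condorcet winner is the candidate closest to the median voter.
The median voter (position 6) is closest to Quinn at 2.
Check: Quinn vs Ueda — voters closer to Quinn: 3 of 5.

Quinn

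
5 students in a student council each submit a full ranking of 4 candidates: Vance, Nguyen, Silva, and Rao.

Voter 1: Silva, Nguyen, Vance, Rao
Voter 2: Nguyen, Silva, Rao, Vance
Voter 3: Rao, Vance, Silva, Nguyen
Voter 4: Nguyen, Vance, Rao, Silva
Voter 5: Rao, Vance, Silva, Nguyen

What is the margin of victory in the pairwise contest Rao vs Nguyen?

Ballots ranking Rao above Nguyen: 2.
Ballots ranking Nguyen above Rao: 3.
Nguyen wins 3–2, a margin of 1.

1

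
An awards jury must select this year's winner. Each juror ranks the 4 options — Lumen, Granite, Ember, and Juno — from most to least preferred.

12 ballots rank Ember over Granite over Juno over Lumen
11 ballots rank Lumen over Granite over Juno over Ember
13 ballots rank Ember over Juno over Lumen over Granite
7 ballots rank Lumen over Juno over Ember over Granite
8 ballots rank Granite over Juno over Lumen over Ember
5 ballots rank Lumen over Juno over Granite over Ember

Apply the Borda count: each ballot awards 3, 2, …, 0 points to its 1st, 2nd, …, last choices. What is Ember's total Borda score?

82

Borda scores:
  Lumen: 12·0 + 11·3 + 13·1 + 7·3 + 8·1 + 5·3 = 90
  Granite: 12·2 + 11·2 + 13·0 + 7·0 + 8·3 + 5·1 = 75
  Ember: 12·3 + 11·0 + 13·3 + 7·1 + 8·0 + 5·0 = 82
  Juno: 12·1 + 11·1 + 13·2 + 7·2 + 8·2 + 5·2 = 89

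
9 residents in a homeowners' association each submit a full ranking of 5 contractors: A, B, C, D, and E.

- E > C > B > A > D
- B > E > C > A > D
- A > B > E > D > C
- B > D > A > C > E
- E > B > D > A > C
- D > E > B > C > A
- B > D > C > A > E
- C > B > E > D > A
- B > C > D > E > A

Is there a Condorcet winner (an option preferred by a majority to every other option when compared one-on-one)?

Yes

Head-to-head results (9 voters total):
A vs B: B wins 8–1.
A vs C: C wins 6–3.
A vs D: D wins 6–3.
A vs E: E wins 6–3.
B vs C: B wins 7–2.
B vs D: B wins 8–1.
B vs E: B wins 6–3.
C vs D: D wins 5–4.
C vs E: E wins 5–4.
D vs E: E wins 5–4.
B beats each rival — A (8–1), C (7–2), D (8–1), E (6–3) — so B is the Condorcet winner.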